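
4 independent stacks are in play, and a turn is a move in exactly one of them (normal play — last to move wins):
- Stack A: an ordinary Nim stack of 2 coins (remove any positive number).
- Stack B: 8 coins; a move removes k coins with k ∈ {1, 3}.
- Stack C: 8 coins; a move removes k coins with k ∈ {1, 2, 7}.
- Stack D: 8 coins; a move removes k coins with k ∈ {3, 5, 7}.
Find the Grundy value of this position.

2

Stack A is a plain Nim stack of size 2, so its Grundy value is 2.
Build the Grundy sequence for stack B with g(k) = mex{g(k−s) : s ∈ {1, 3}, s ≤ k}:
g(0) = mex{} = 0
g(1) = mex{0} = 1
g(2) = mex{1} = 0
g(3) = mex{0} = 1
g(4) = mex{1} = 0
g(5) = mex{0} = 1
g(6) = mex{1} = 0
g(7) = mex{0} = 1
g(8) = mex{1} = 0
So g(8) = 0.
Build the Grundy sequence for stack C with g(k) = mex{g(k−s) : s ∈ {1, 2, 7}, s ≤ k}:
g(0) = mex{} = 0
g(1) = mex{0} = 1
g(2) = mex{0,1} = 2
g(3) = mex{1,2} = 0
g(4) = mex{0,2} = 1
g(5) = mex{0,1} = 2
g(6) = mex{1,2} = 0
g(7) = mex{0,2} = 1
g(8) = mex{0,1} = 2
So g(8) = 2.
For stack D, compute g(0), g(1), … with moves {3, 5, 7}:
g(0) = mex{} = 0
g(1) = mex{} = 0
g(2) = mex{} = 0
g(3) = mex{0} = 1
g(4) = mex{0} = 1
g(5) = mex{0} = 1
g(6) = mex{0,1} = 2
g(7) = mex{0,1} = 2
g(8) = mex{0,1} = 2
So g(8) = 2.
By the Sprague-Grundy theorem, the Grundy value of a sum of independent games is the XOR of the component values.
Combined value = 2 ⊕ 0 ⊕ 2 ⊕ 2 = 2.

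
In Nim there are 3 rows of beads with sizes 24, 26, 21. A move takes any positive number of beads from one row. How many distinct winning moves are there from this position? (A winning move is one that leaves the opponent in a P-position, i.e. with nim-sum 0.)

3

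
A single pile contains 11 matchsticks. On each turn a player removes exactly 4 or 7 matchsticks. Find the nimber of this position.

0

Build the Grundy sequence with g(k) = mex{g(k−s) : s ∈ {4, 7}, s ≤ k}:
g(0) = mex{} = 0
g(1) = mex{} = 0
g(2) = mex{} = 0
g(3) = mex{} = 0
g(4) = mex{0} = 1
g(5) = mex{0} = 1
g(6) = mex{0} = 1
g(7) = mex{0} = 1
g(8) = mex{0,1} = 2
g(9) = mex{0,1} = 2
g(10) = mex{0,1} = 2
g(11) = mex{1} = 0
So g(11) = 0.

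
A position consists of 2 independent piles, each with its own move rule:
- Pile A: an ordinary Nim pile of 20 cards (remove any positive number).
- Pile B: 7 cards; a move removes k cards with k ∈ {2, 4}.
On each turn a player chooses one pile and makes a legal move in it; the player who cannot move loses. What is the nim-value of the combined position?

Pile A is a plain Nim pile of size 20, so its Grundy value is 20.
Grundy values for pile B (subtraction set {2, 4}):
g(0) = mex{} = 0
g(1) = mex{} = 0
g(2) = mex{0} = 1
g(3) = mex{0} = 1
g(4) = mex{0,1} = 2
g(5) = mex{0,1} = 2
g(6) = mex{1,2} = 0
g(7) = mex{1,2} = 0
So g(7) = 0.
The value of a disjunctive sum is the nim-sum of the parts.
Combined value = 20 ⊕ 0 = 20.

20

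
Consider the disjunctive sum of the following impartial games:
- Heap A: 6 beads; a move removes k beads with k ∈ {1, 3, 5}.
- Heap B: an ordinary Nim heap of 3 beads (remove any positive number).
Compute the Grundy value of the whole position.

3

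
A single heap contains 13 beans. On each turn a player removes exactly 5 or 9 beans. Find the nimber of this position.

2

Build the Grundy sequence with g(k) = mex{g(k−s) : s ∈ {5, 9}, s ≤ k}:
g(0) = mex{} = 0
g(1) = mex{} = 0
g(2) = mex{} = 0
g(3) = mex{} = 0
g(4) = mex{} = 0
g(5) = mex{0} = 1
g(6) = mex{0} = 1
g(7) = mex{0} = 1
g(8) = mex{0} = 1
g(9) = mex{0} = 1
g(10) = mex{0,1} = 2
g(11) = mex{0,1} = 2
g(12) = mex{0,1} = 2
g(13) = mex{0,1} = 2
So g(13) = 2.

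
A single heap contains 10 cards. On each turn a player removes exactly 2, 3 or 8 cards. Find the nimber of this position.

Build the Grundy sequence with g(k) = mex{g(k−s) : s ∈ {2, 3, 8}, s ≤ k}:
g(0) = mex{} = 0
g(1) = mex{} = 0
g(2) = mex{0} = 1
g(3) = mex{0} = 1
g(4) = mex{0,1} = 2
g(5) = mex{1} = 0
g(6) = mex{1,2} = 0
g(7) = mex{0,2} = 1
g(8) = mex{0} = 1
g(9) = mex{0,1} = 2
g(10) = mex{1} = 0
So g(10) = 0.

0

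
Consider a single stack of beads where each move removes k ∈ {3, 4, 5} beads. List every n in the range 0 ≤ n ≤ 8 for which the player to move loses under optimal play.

Compute g(0), g(1), … for moves {3, 4, 5}:
k:     0  1  2  3  4  5  6  7  8
g(k):  0  0  0  1  1  1  2  2  0
The P-positions (g = 0) in 0..8 are 0, 1, 2, 8.

0, 1, 2, 8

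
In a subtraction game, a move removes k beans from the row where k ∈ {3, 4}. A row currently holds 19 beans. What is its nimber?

1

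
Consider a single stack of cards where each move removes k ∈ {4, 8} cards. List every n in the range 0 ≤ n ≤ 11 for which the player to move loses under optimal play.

Compute g(0), g(1), … for moves {4, 8}:
g(0) = mex{} = 0
g(1) = mex{} = 0
g(2) = mex{} = 0
g(3) = mex{} = 0
g(4) = mex{0} = 1
g(5) = mex{0} = 1
g(6) = mex{0} = 1
g(7) = mex{0} = 1
g(8) = mex{0,1} = 2
g(9) = mex{0,1} = 2
g(10) = mex{0,1} = 2
g(11) = mex{0,1} = 2
The P-positions (g = 0) in 0..11 are 0, 1, 2, 3.

0, 1, 2, 3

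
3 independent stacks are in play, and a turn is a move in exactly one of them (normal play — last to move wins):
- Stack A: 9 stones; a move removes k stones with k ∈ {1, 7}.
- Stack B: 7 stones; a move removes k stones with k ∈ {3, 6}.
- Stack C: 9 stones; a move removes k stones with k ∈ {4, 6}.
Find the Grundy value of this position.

For stack A, compute g(0), g(1), … with moves {1, 7}:
g(0) = mex{} = 0
g(1) = mex{0} = 1
g(2) = mex{1} = 0
g(3) = mex{0} = 1
g(4) = mex{1} = 0
g(5) = mex{0} = 1
g(6) = mex{1} = 0
g(7) = mex{0} = 1
g(8) = mex{1} = 0
g(9) = mex{0} = 1
So g(9) = 1.
For stack B, compute g(0), g(1), … with moves {3, 6}:
k:     0  1  2  3  4  5  6  7
g(k):  0  0  0  1  1  1  2  2
So g(7) = 2.
For stack C, compute g(0), g(1), … with moves {4, 6}:
k:     0  1  2  3  4  5  6  7  8  9
g(k):  0  0  0  0  1  1  1  1  2  2
So g(9) = 2.
The value of a disjunctive sum is the nim-sum of the parts.
Combined value = 1 ⊕ 2 ⊕ 2 = 1.

1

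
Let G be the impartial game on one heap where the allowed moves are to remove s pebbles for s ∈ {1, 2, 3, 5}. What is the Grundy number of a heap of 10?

2

Grundy values for subtraction set {1, 2, 3, 5}:
g(0) = mex{} = 0
g(1) = mex{0} = 1
g(2) = mex{0,1} = 2
g(3) = mex{0,1,2} = 3
g(4) = mex{1,2,3} = 0
g(5) = mex{0,2,3} = 1
g(6) = mex{0,1,3} = 2
g(7) = mex{0,1,2} = 3
g(8) = mex{1,2,3} = 0
g(9) = mex{0,2,3} = 1
g(10) = mex{0,1,3} = 2
So g(10) = 2.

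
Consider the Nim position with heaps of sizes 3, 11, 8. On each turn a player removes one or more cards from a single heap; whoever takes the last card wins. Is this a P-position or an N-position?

P-position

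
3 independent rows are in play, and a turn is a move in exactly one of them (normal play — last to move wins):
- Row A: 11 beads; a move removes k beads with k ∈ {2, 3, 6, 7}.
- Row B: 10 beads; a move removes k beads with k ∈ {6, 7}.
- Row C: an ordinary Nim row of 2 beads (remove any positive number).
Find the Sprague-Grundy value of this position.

Grundy values for row A (subtraction set {2, 3, 6, 7}):
k:     0  1  2  3  4  5  6  7  8  9 10 11
g(k):  0  0  1  1  2  0  3  1  2  0  0  1
So g(11) = 1.
For row B, compute g(0), g(1), … with moves {6, 7}:
g(0) = mex{} = 0
g(1) = mex{} = 0
g(2) = mex{} = 0
g(3) = mex{} = 0
g(4) = mex{} = 0
g(5) = mex{} = 0
g(6) = mex{0} = 1
g(7) = mex{0} = 1
g(8) = mex{0} = 1
g(9) = mex{0} = 1
g(10) = mex{0} = 1
So g(10) = 1.
Row C is a plain Nim row of size 2, so its Grundy value is 2.
By the Sprague-Grundy theorem, the Grundy value of a sum of independent games is the XOR of the component values.
Combined value = 1 ⊕ 1 ⊕ 2 = 2.

2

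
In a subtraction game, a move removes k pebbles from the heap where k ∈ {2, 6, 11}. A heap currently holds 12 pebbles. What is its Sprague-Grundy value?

2

Grundy values for subtraction set {2, 6, 11}:
k:     0  1  2  3  4  5  6  7  8  9 10 11 12
g(k):  0  0  1  1  0  0  1  1  0  0  1  1  2
So g(12) = 2.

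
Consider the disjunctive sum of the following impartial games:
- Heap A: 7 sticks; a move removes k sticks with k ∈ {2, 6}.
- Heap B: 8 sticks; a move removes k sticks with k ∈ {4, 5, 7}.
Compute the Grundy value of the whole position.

3

For heap A, compute g(0), g(1), … with moves {2, 6}:
g(0) = mex{} = 0
g(1) = mex{} = 0
g(2) = mex{0} = 1
g(3) = mex{0} = 1
g(4) = mex{1} = 0
g(5) = mex{1} = 0
g(6) = mex{0} = 1
g(7) = mex{0} = 1
So g(7) = 1.
Build the Grundy sequence for heap B with g(k) = mex{g(k−s) : s ∈ {4, 5, 7}, s ≤ k}:
k:     0  1  2  3  4  5  6  7  8
g(k):  0  0  0  0  1  1  1  1  2
So g(8) = 2.
By the Sprague-Grundy theorem, the Grundy value of a sum of independent games is the XOR of the component values.
Combined value = 1 XOR 2 = 3.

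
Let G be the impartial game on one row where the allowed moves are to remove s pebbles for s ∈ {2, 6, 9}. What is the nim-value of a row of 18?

1

Build the Grundy sequence with g(k) = mex{g(k−s) : s ∈ {2, 6, 9}, s ≤ k}:
k:     0  1  2  3  4  5  6  7  8  9 10 11 12 13 14 15 16 17 18
g(k):  0  0  1  1  0  0  1  1  0  2  1  3  0  2  1  0  0  1  1
So g(18) = 1.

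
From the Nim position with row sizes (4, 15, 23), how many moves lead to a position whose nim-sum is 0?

Compute the nim-sum pairwise:
4 ⊕ 15 = 11
11 ⊕ 23 = 28
The overall nim-sum is X = 28. A row of size p has a winning move iff p XOR X < p (reduce it to p XOR X).
  4: 4 XOR 28 = 24 ≥ 4 — no move.
  15: 15 XOR 28 = 19 ≥ 15 — no move.
  23: 23 XOR 28 = 11 < 23 — winning move (to 11).
That gives 1 winning move.

1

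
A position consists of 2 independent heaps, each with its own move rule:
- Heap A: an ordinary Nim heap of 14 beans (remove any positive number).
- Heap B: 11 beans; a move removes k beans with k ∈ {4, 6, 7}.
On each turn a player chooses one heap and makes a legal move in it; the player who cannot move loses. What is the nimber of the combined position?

14

Heap A is a plain Nim heap of size 14, so its Grundy value is 14.
For heap B, compute g(0), g(1), … with moves {4, 6, 7}:
k:     0  1  2  3  4  5  6  7  8  9 10 11
g(k):  0  0  0  0  1  1  1  1  2  2  2  0
So g(11) = 0.
By the Sprague-Grundy theorem, the Grundy value of a sum of independent games is the XOR of the component values.
Combined value = 14 ⊕ 0 = 14.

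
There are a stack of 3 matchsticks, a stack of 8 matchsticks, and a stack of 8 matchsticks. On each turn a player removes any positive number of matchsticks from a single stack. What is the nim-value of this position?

Nim-sum: 3 ⊕ 8 ⊕ 8 = 3.

3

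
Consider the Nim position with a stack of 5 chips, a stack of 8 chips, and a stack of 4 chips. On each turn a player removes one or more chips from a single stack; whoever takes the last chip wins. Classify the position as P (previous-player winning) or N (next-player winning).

Compute the nim-sum pairwise:
5 ⊕ 8 = 13
13 ⊕ 4 = 9
The nim-sum is 9 ≠ 0, so this is an N-position: the player to move can win.

N-position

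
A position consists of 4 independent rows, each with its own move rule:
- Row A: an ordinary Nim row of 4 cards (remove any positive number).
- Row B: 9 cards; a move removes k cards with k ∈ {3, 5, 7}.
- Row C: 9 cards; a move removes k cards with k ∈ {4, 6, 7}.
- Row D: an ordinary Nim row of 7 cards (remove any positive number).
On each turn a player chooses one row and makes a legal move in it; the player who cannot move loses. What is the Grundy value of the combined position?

2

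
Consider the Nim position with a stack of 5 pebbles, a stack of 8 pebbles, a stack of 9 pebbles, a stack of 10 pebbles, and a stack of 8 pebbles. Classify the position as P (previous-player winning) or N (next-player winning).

In binary:
  0101  (5)
  1000  (8)
  1001  (9)
  1010  (10)
  1000  (8)
  ----
  0110  (6)
The nim-sum is 6 ≠ 0, so this is an N-position: the player to move can win.

N-position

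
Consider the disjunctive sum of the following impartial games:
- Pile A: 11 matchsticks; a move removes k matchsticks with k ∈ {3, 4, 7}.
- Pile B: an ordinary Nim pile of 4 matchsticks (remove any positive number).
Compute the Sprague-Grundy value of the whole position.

4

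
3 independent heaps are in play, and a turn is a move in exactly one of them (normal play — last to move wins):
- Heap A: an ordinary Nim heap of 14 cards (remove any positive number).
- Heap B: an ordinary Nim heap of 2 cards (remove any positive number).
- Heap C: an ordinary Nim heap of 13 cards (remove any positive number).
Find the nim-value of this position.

Heap A is a plain Nim heap of size 14, so its Grundy value is 14.
Heap B is a plain Nim heap of size 2, so its Grundy value is 2.
Heap C is a plain Nim heap of size 13, so its Grundy value is 13.
By the Sprague-Grundy theorem, the Grundy value of a sum of independent games is the XOR of the component values.
Combined value = 14 ⊕ 2 ⊕ 13 = 1.

1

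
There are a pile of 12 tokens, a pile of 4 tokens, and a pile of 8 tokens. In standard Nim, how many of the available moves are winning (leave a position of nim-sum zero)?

0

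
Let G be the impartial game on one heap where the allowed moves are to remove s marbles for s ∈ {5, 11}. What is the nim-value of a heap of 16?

0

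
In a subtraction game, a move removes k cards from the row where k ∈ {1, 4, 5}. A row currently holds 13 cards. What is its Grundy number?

Build the Grundy sequence with g(k) = mex{g(k−s) : s ∈ {1, 4, 5}, s ≤ k}:
g(0) = mex{} = 0
g(1) = mex{0} = 1
g(2) = mex{1} = 0
g(3) = mex{0} = 1
g(4) = mex{0,1} = 2
g(5) = mex{0,1,2} = 3
g(6) = mex{0,1,3} = 2
g(7) = mex{0,1,2} = 3
g(8) = mex{1,2,3} = 0
g(9) = mex{0,2,3} = 1
g(10) = mex{1,2,3} = 0
g(11) = mex{0,2,3} = 1
g(12) = mex{0,1,3} = 2
g(13) = mex{0,1,2} = 3
So g(13) = 3.

3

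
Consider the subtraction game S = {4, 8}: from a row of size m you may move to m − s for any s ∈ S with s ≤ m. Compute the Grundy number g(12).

0

Grundy values for subtraction set {4, 8}:
g(0) = mex{} = 0
g(1) = mex{} = 0
g(2) = mex{} = 0
g(3) = mex{} = 0
g(4) = mex{0} = 1
g(5) = mex{0} = 1
g(6) = mex{0} = 1
g(7) = mex{0} = 1
g(8) = mex{0,1} = 2
g(9) = mex{0,1} = 2
g(10) = mex{0,1} = 2
g(11) = mex{0,1} = 2
g(12) = mex{1,2} = 0
So g(12) = 0.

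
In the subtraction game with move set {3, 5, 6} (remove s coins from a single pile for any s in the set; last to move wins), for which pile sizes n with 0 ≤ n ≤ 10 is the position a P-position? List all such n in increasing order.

Build the Grundy sequence with g(k) = mex{g(k−s) : s ∈ {3, 5, 6}, s ≤ k}:
g(0) = mex{} = 0
g(1) = mex{} = 0
g(2) = mex{} = 0
g(3) = mex{0} = 1
g(4) = mex{0} = 1
g(5) = mex{0} = 1
g(6) = mex{0,1} = 2
g(7) = mex{0,1} = 2
g(8) = mex{0,1} = 2
g(9) = mex{1,2} = 0
g(10) = mex{1,2} = 0
The P-positions (g = 0) in 0..10 are 0, 1, 2, 9, 10.

0, 1, 2, 9, 10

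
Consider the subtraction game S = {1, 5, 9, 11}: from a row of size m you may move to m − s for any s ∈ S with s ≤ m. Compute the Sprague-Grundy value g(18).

Build the Grundy sequence with g(k) = mex{g(k−s) : s ∈ {1, 5, 9, 11}, s ≤ k}:
k:     0  1  2  3  4  5  6  7  8  9 10 11 12 13 14 15 16 17 18
g(k):  0  1  0  1  0  1  0  1  0  1  0  1  0  1  0  1  0  1  0
So g(18) = 0.

0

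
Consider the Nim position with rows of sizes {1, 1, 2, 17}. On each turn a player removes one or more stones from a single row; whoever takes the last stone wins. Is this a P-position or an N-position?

N-position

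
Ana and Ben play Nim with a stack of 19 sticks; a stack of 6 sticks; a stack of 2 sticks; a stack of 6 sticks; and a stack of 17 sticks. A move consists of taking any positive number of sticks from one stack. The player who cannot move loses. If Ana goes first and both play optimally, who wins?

Ben wins

Nim-sum: 19 ^ 6 ^ 2 ^ 6 ^ 17 = 0.
The nim-sum is 0, so this is a P-position: the player to move is in a losing position under optimal play; Ana is about to move from it and so loses — Ben wins.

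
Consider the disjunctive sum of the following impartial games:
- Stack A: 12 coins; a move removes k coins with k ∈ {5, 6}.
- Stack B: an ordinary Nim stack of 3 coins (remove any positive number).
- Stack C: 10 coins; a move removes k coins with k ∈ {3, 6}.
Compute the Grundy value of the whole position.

Grundy values for stack A (subtraction set {5, 6}):
k:     0  1  2  3  4  5  6  7  8  9 10 11 12
g(k):  0  0  0  0  0  1  1  1  1  1  2  0  0
So g(12) = 0.
Stack B is a plain Nim stack of size 3, so its Grundy value is 3.
For stack C, compute g(0), g(1), … with moves {3, 6}:
g(0) = mex{} = 0
g(1) = mex{} = 0
g(2) = mex{} = 0
g(3) = mex{0} = 1
g(4) = mex{0} = 1
g(5) = mex{0} = 1
g(6) = mex{0,1} = 2
g(7) = mex{0,1} = 2
g(8) = mex{0,1} = 2
g(9) = mex{1,2} = 0
g(10) = mex{1,2} = 0
So g(10) = 0.
The value of a disjunctive sum is the nim-sum of the parts.
Combined value = 0 XOR 3 XOR 0 = 3.

3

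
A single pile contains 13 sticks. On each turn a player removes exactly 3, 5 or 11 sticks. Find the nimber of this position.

1

Grundy values for subtraction set {3, 5, 11}:
k:     0  1  2  3  4  5  6  7  8  9 10 11 12 13
g(k):  0  0  0  1  1  1  2  2  0  0  0  1  1  1
So g(13) = 1.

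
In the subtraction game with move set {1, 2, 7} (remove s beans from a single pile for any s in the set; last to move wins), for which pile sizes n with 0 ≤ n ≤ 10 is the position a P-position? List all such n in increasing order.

0, 3, 6, 9

Compute g(0), g(1), … for moves {1, 2, 7}:
g(0) = mex{} = 0
g(1) = mex{0} = 1
g(2) = mex{0,1} = 2
g(3) = mex{1,2} = 0
g(4) = mex{0,2} = 1
g(5) = mex{0,1} = 2
g(6) = mex{1,2} = 0
g(7) = mex{0,2} = 1
g(8) = mex{0,1} = 2
g(9) = mex{1,2} = 0
g(10) = mex{0,2} = 1
The P-positions (g = 0) in 0..10 are 0, 3, 6, 9.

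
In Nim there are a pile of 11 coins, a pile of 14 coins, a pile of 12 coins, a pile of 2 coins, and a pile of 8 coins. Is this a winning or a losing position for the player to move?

Winning position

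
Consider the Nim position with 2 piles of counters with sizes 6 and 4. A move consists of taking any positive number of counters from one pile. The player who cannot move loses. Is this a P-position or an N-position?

N-position

Bitwise XOR of the heap sizes:
  110  (6)
  100  (4)
  ---
  010  (2)
The nim-sum is 2 ≠ 0, so this is an N-position: the player to move can win.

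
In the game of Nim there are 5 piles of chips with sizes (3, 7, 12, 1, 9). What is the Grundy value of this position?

0

Write each in binary and XOR column by column:
  0011  (3)
  0111  (7)
  1100  (12)
  0001  (1)
  1001  (9)
  ----
  0000  (0)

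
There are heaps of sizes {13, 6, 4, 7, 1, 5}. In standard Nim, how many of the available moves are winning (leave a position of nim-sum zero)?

1

Compute the nim-sum pairwise:
13 ⊕ 6 = 11
11 ⊕ 4 = 15
15 ⊕ 7 = 8
8 ⊕ 1 = 9
9 ⊕ 5 = 12
The overall nim-sum is X = 12. A heap of size p has a winning move iff p XOR X < p (reduce it to p XOR X).
  13: 13 XOR 12 = 1 < 13 — winning move (to 1).
  6: 6 XOR 12 = 10 ≥ 6 — no move.
  4: 4 XOR 12 = 8 ≥ 4 — no move.
  7: 7 XOR 12 = 11 ≥ 7 — no move.
  1: 1 XOR 12 = 13 ≥ 1 — no move.
  5: 5 XOR 12 = 9 ≥ 5 — no move.
That gives 1 winning move.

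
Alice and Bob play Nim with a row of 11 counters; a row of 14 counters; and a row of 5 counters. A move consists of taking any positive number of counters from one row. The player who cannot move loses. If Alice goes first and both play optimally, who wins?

Bob wins

Nim-sum: 11 ⊕ 14 ⊕ 5 = 0.
The nim-sum is 0, so this is a P-position: the player to move is in a losing position under optimal play; Alice is about to move from it and so loses — Bob wins.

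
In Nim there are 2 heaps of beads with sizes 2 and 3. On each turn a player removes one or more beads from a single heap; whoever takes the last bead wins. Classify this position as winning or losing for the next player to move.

Compute the nim-sum pairwise:
2 ⊕ 3 = 1
The nim-sum is 1 ≠ 0, so this is an N-position: the player to move can win.

Winning position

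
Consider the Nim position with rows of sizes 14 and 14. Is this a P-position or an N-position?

Bitwise XOR of the heap sizes:
  1110  (14)
  1110  (14)
  ----
  0000  (0)
The nim-sum is 0, so this is a P-position: the player to move is in a losing position under optimal play.

P-position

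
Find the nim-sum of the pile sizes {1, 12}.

Compute the nim-sum pairwise:
1 ⊕ 12 = 13

13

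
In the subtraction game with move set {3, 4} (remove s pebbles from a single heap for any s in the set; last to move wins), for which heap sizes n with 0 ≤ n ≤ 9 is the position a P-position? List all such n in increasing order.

0, 1, 2, 7, 8, 9

Build the Grundy sequence with g(k) = mex{g(k−s) : s ∈ {3, 4}, s ≤ k}:
k:     0  1  2  3  4  5  6  7  8  9
g(k):  0  0  0  1  1  1  2  0  0  0
The P-positions (g = 0) in 0..9 are 0, 1, 2, 7, 8, 9.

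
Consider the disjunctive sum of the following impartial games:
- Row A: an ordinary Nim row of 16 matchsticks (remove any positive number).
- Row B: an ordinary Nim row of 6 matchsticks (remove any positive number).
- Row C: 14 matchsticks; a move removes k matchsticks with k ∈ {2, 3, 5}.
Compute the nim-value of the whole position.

22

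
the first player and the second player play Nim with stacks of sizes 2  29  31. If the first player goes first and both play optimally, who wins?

the second player wins

Compute the nim-sum pairwise:
2 XOR 29 = 31
31 XOR 31 = 0
The nim-sum is 0, so this is a P-position: the player to move is in a losing position under optimal play; the first player is about to move from it and so loses — the second player wins.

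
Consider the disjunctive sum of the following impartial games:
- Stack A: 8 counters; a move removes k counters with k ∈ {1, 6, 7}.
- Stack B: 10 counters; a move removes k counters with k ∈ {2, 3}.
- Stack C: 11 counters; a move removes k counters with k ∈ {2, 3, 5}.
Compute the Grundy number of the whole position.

0

For stack A, compute g(0), g(1), … with moves {1, 6, 7}:
k:     0  1  2  3  4  5  6  7  8
g(k):  0  1  0  1  0  1  2  3  2
So g(8) = 2.
For stack B, compute g(0), g(1), … with moves {2, 3}:
g(0) = mex{} = 0
g(1) = mex{} = 0
g(2) = mex{0} = 1
g(3) = mex{0} = 1
g(4) = mex{0,1} = 2
g(5) = mex{1} = 0
g(6) = mex{1,2} = 0
g(7) = mex{0,2} = 1
g(8) = mex{0} = 1
g(9) = mex{0,1} = 2
g(10) = mex{1} = 0
So g(10) = 0.
Grundy values for stack C (subtraction set {2, 3, 5}):
k:     0  1  2  3  4  5  6  7  8  9 10 11
g(k):  0  0  1  1  2  2  3  0  0  1  1  2
So g(11) = 2.
By the Sprague-Grundy theorem, the Grundy value of a sum of independent games is the XOR of the component values.
Combined value = 2 ⊕ 0 ⊕ 2 = 0.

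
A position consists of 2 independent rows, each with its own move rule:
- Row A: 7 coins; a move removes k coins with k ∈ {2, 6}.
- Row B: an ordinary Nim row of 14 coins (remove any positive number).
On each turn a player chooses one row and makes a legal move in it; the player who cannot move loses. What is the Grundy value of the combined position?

For row A, compute g(0), g(1), … with moves {2, 6}:
k:     0  1  2  3  4  5  6  7
g(k):  0  0  1  1  0  0  1  1
So g(7) = 1.
Row B is a plain Nim row of size 14, so its Grundy value is 14.
The value of a disjunctive sum is the nim-sum of the parts.
Combined value = 1 XOR 14 = 15.

15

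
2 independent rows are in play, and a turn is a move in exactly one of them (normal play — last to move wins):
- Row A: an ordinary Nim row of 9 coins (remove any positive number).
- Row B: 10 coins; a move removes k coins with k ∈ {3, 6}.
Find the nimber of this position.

9

Row A is a plain Nim row of size 9, so its Grundy value is 9.
Grundy values for row B (subtraction set {3, 6}):
k:     0  1  2  3  4  5  6  7  8  9 10
g(k):  0  0  0  1  1  1  2  2  2  0  0
So g(10) = 0.
The value of a disjunctive sum is the nim-sum of the parts.
Combined value = 9 ⊕ 0 = 9.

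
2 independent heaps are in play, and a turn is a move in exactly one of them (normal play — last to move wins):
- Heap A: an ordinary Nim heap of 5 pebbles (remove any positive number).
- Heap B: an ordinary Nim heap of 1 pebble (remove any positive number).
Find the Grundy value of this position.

4

Heap A is a plain Nim heap of size 5, so its Grundy value is 5.
Heap B is a plain Nim heap of size 1, so its Grundy value is 1.
The value of a disjunctive sum is the nim-sum of the parts.
Combined value = 5 XOR 1 = 4.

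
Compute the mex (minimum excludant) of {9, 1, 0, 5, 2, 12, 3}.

4

The values 0, 1, 2, 3 are all present; 4 is the first non-negative integer missing from the set.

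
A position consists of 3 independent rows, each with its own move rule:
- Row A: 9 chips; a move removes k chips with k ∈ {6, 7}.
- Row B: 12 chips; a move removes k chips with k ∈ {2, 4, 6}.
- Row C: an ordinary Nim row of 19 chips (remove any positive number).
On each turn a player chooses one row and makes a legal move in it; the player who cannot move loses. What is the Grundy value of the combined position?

Build the Grundy sequence for row A with g(k) = mex{g(k−s) : s ∈ {6, 7}, s ≤ k}:
k:     0  1  2  3  4  5  6  7  8  9
g(k):  0  0  0  0  0  0  1  1  1  1
So g(9) = 1.
Build the Grundy sequence for row B with g(k) = mex{g(k−s) : s ∈ {2, 4, 6}, s ≤ k}:
k:     0  1  2  3  4  5  6  7  8  9 10 11 12
g(k):  0  0  1  1  2  2  3  3  0  0  1  1  2
So g(12) = 2.
Row C is a plain Nim row of size 19, so its Grundy value is 19.
By the Sprague-Grundy theorem, the Grundy value of a sum of independent games is the XOR of the component values.
Combined value = 1 XOR 2 XOR 19 = 16.

16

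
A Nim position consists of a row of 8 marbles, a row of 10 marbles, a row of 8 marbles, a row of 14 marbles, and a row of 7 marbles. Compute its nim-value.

3

Nim-sum: 8 ⊕ 10 ⊕ 8 ⊕ 14 ⊕ 7 = 3.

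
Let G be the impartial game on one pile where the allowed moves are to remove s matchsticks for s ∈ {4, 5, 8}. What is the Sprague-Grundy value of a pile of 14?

Grundy values for subtraction set {4, 5, 8}:
g(0) = mex{} = 0
g(1) = mex{} = 0
g(2) = mex{} = 0
g(3) = mex{} = 0
g(4) = mex{0} = 1
g(5) = mex{0} = 1
g(6) = mex{0} = 1
g(7) = mex{0} = 1
g(8) = mex{0,1} = 2
g(9) = mex{0,1} = 2
g(10) = mex{0,1} = 2
g(11) = mex{0,1} = 2
g(12) = mex{1,2} = 0
g(13) = mex{1,2} = 0
g(14) = mex{1,2} = 0
So g(14) = 0.

0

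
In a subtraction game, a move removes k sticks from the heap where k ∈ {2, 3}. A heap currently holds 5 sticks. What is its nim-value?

0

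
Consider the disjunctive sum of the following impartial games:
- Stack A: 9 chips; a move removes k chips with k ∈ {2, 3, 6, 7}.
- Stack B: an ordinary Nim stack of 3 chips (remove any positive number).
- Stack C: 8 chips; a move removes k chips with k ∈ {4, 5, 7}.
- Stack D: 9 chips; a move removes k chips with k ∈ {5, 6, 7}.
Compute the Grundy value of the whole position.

0

Build the Grundy sequence for stack A with g(k) = mex{g(k−s) : s ∈ {2, 3, 6, 7}, s ≤ k}:
k:     0  1  2  3  4  5  6  7  8  9
g(k):  0  0  1  1  2  0  3  1  2  0
So g(9) = 0.
Stack B is a plain Nim stack of size 3, so its Grundy value is 3.
Build the Grundy sequence for stack C with g(k) = mex{g(k−s) : s ∈ {4, 5, 7}, s ≤ k}:
g(0) = mex{} = 0
g(1) = mex{} = 0
g(2) = mex{} = 0
g(3) = mex{} = 0
g(4) = mex{0} = 1
g(5) = mex{0} = 1
g(6) = mex{0} = 1
g(7) = mex{0} = 1
g(8) = mex{0,1} = 2
So g(8) = 2.
Build the Grundy sequence for stack D with g(k) = mex{g(k−s) : s ∈ {5, 6, 7}, s ≤ k}:
g(0) = mex{} = 0
g(1) = mex{} = 0
g(2) = mex{} = 0
g(3) = mex{} = 0
g(4) = mex{} = 0
g(5) = mex{0} = 1
g(6) = mex{0} = 1
g(7) = mex{0} = 1
g(8) = mex{0} = 1
g(9) = mex{0} = 1
So g(9) = 1.
By the Sprague-Grundy theorem, the Grundy value of a sum of independent games is the XOR of the component values.
Combined value = 0 ⊕ 3 ⊕ 2 ⊕ 1 = 0.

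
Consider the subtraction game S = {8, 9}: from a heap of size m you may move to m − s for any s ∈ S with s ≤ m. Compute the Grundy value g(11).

Grundy values for subtraction set {8, 9}:
k:     0  1  2  3  4  5  6  7  8  9 10 11
g(k):  0  0  0  0  0  0  0  0  1  1  1  1
So g(11) = 1.

1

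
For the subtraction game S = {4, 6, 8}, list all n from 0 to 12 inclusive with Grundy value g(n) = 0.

0, 1, 2, 3, 12

Build the Grundy sequence with g(k) = mex{g(k−s) : s ∈ {4, 6, 8}, s ≤ k}:
g(0) = mex{} = 0
g(1) = mex{} = 0
g(2) = mex{} = 0
g(3) = mex{} = 0
g(4) = mex{0} = 1
g(5) = mex{0} = 1
g(6) = mex{0} = 1
g(7) = mex{0} = 1
g(8) = mex{0,1} = 2
g(9) = mex{0,1} = 2
g(10) = mex{0,1} = 2
g(11) = mex{0,1} = 2
g(12) = mex{1,2} = 0
The P-positions (g = 0) in 0..12 are 0, 1, 2, 3, 12.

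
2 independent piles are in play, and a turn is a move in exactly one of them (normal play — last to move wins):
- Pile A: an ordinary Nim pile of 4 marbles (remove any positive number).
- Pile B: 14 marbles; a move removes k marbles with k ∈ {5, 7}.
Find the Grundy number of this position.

4

Pile A is a plain Nim pile of size 4, so its Grundy value is 4.
For pile B, compute g(0), g(1), … with moves {5, 7}:
k:     0  1  2  3  4  5  6  7  8  9 10 11 12 13 14
g(k):  0  0  0  0  0  1  1  1  1  1  2  2  0  0  0
So g(14) = 0.
The value of a disjunctive sum is the nim-sum of the parts.
Combined value = 4 XOR 0 = 4.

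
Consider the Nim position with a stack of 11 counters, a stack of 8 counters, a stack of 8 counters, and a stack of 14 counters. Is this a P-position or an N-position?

In binary:
  1011  (11)
  1000  (8)
  1000  (8)
  1110  (14)
  ----
  0101  (5)
The nim-sum is 5 ≠ 0, so this is an N-position: the player to move can win.

N-position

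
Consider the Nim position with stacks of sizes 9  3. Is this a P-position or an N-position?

Compute the nim-sum pairwise:
9 ⊕ 3 = 10
The nim-sum is 10 ≠ 0, so this is an N-position: the player to move can win.

N-position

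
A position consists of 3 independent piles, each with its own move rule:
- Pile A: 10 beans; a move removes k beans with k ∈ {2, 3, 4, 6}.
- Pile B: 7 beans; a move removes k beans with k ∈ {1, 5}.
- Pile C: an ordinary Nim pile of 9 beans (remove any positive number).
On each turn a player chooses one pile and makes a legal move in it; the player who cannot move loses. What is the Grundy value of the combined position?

For pile A, compute g(0), g(1), … with moves {2, 3, 4, 6}:
k:     0  1  2  3  4  5  6  7  8  9 10
g(k):  0  0  1  1  2  2  3  3  0  0  1
So g(10) = 1.
Build the Grundy sequence for pile B with g(k) = mex{g(k−s) : s ∈ {1, 5}, s ≤ k}:
k:     0  1  2  3  4  5  6  7
g(k):  0  1  0  1  0  1  0  1
So g(7) = 1.
Pile C is a plain Nim pile of size 9, so its Grundy value is 9.
The value of a disjunctive sum is the nim-sum of the parts.
Combined value = 1 XOR 1 XOR 9 = 9.

9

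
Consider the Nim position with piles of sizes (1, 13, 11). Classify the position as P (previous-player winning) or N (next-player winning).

N-position

Compute the nim-sum pairwise:
1 ⊕ 13 = 12
12 ⊕ 11 = 7
The nim-sum is 7 ≠ 0, so this is an N-position: the player to move can win.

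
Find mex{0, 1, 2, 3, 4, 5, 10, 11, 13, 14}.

6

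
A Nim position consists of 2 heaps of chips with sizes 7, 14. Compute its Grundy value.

9

Bitwise XOR of the heap sizes:
  0111  (7)
  1110  (14)
  ----
  1001  (9)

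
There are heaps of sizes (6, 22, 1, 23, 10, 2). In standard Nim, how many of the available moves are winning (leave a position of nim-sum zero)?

1

Compute the nim-sum pairwise:
6 XOR 22 = 16
16 XOR 1 = 17
17 XOR 23 = 6
6 XOR 10 = 12
12 XOR 2 = 14
The overall nim-sum is X = 14. A heap of size p has a winning move iff p XOR X < p (reduce it to p XOR X).
  6: 6 XOR 14 = 8 ≥ 6 — no move.
  22: 22 XOR 14 = 24 ≥ 22 — no move.
  1: 1 XOR 14 = 15 ≥ 1 — no move.
  23: 23 XOR 14 = 25 ≥ 23 — no move.
  10: 10 XOR 14 = 4 < 10 — winning move (to 4).
  2: 2 XOR 14 = 12 ≥ 2 — no move.
That gives 1 winning move.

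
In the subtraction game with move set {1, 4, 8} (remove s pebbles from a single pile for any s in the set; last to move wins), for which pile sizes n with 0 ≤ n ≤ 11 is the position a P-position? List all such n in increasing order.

0, 2, 5, 7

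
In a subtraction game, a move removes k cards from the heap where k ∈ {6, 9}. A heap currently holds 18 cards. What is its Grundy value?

Build the Grundy sequence with g(k) = mex{g(k−s) : s ∈ {6, 9}, s ≤ k}:
k:     0  1  2  3  4  5  6  7  8  9 10 11 12 13 14 15 16 17 18
g(k):  0  0  0  0  0  0  1  1  1  1  1  1  2  2  2  0  0  0  0
So g(18) = 0.

0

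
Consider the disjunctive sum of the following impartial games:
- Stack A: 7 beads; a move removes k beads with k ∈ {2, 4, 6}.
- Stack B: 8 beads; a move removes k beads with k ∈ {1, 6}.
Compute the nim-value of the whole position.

2

Build the Grundy sequence for stack A with g(k) = mex{g(k−s) : s ∈ {2, 4, 6}, s ≤ k}:
k:     0  1  2  3  4  5  6  7
g(k):  0  0  1  1  2  2  3  3
So g(7) = 3.
Build the Grundy sequence for stack B with g(k) = mex{g(k−s) : s ∈ {1, 6}, s ≤ k}:
g(0) = mex{} = 0
g(1) = mex{0} = 1
g(2) = mex{1} = 0
g(3) = mex{0} = 1
g(4) = mex{1} = 0
g(5) = mex{0} = 1
g(6) = mex{0,1} = 2
g(7) = mex{1,2} = 0
g(8) = mex{0} = 1
So g(8) = 1.
The value of a disjunctive sum is the nim-sum of the parts.
Combined value = 3 XOR 1 = 2.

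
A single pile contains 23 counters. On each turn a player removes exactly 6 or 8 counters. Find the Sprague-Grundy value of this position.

1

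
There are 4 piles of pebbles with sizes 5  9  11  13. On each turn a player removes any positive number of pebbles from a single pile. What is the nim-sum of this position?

Write each in binary and XOR column by column:
  0101  (5)
  1001  (9)
  1011  (11)
  1101  (13)
  ----
  1010  (10)

10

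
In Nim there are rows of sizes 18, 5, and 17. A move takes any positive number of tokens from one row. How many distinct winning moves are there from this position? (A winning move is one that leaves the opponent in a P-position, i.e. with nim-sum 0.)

1

Nim-sum: 18 ^ 5 ^ 17 = 6.
The overall nim-sum is X = 6. A row of size p has a winning move iff p XOR X < p (reduce it to p XOR X).
  18: 18 XOR 6 = 20 ≥ 18 — no move.
  5: 5 XOR 6 = 3 < 5 — winning move (to 3).
  17: 17 XOR 6 = 23 ≥ 17 — no move.
That gives 1 winning move.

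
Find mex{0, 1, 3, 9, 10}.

2

The values 0, 1 are all present; 2 is the first non-negative integer missing from the set.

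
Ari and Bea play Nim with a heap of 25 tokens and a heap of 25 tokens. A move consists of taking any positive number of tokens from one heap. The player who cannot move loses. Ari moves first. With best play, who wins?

In binary:
  11001  (25)
  11001  (25)
  -----
  00000  (0)
The nim-sum is 0, so this is a P-position: the player to move is in a losing position under optimal play; Ari is about to move from it and so loses — Bea wins.

Bea wins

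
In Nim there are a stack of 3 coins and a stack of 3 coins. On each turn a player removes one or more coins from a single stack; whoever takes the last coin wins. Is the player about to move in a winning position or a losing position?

Losing position

Compute the nim-sum pairwise:
3 ⊕ 3 = 0
The nim-sum is 0, so this is a P-position: the player to move is in a losing position under optimal play.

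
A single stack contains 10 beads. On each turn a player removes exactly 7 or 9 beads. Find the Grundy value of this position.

Build the Grundy sequence with g(k) = mex{g(k−s) : s ∈ {7, 9}, s ≤ k}:
g(0) = mex{} = 0
g(1) = mex{} = 0
g(2) = mex{} = 0
g(3) = mex{} = 0
g(4) = mex{} = 0
g(5) = mex{} = 0
g(6) = mex{} = 0
g(7) = mex{0} = 1
g(8) = mex{0} = 1
g(9) = mex{0} = 1
g(10) = mex{0} = 1
So g(10) = 1.

1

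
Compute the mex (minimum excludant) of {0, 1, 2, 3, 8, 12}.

The values 0, 1, 2, 3 are all present; 4 is the first non-negative integer missing from the set.

4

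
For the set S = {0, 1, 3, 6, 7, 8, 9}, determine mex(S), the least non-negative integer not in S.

2

The values 0, 1 are all present; 2 is the first non-negative integer missing from the set.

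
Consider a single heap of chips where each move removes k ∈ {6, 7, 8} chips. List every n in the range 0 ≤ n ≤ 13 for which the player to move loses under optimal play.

0, 1, 2, 3, 4, 5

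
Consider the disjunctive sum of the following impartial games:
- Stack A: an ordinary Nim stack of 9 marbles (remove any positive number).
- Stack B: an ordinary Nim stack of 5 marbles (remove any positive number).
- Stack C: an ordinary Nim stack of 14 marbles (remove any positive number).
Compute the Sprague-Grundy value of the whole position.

2

Stack A is a plain Nim stack of size 9, so its Grundy value is 9.
Stack B is a plain Nim stack of size 5, so its Grundy value is 5.
Stack C is a plain Nim stack of size 14, so its Grundy value is 14.
The value of a disjunctive sum is the nim-sum of the parts.
Combined value = 9 XOR 5 XOR 14 = 2.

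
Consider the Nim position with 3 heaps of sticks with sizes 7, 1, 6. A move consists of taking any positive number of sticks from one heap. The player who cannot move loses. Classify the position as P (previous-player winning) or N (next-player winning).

P-position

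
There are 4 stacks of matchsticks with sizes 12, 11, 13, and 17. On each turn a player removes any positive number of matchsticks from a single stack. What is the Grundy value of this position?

27

Bitwise XOR of the heap sizes:
  01100  (12)
  01011  (11)
  01101  (13)
  10001  (17)
  -----
  11011  (27)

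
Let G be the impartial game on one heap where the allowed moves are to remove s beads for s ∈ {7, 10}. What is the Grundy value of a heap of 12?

1

Grundy values for subtraction set {7, 10}:
g(0) = mex{} = 0
g(1) = mex{} = 0
g(2) = mex{} = 0
g(3) = mex{} = 0
g(4) = mex{} = 0
g(5) = mex{} = 0
g(6) = mex{} = 0
g(7) = mex{0} = 1
g(8) = mex{0} = 1
g(9) = mex{0} = 1
g(10) = mex{0} = 1
g(11) = mex{0} = 1
g(12) = mex{0} = 1
So g(12) = 1.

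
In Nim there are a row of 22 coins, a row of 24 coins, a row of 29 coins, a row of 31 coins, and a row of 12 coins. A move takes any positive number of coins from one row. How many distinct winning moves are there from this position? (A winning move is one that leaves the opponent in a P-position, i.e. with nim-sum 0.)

Compute the nim-sum pairwise:
22 ⊕ 24 = 14
14 ⊕ 29 = 19
19 ⊕ 31 = 12
12 ⊕ 12 = 0
The nim-sum is already 0, so every move leaves a nonzero nim-sum — there are no winning moves.

0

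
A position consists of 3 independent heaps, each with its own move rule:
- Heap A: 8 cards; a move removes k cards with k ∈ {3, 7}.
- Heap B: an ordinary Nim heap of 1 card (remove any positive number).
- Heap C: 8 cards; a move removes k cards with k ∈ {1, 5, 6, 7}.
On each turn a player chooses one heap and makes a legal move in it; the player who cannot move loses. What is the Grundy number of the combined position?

For heap A, compute g(0), g(1), … with moves {3, 7}:
g(0) = mex{} = 0
g(1) = mex{} = 0
g(2) = mex{} = 0
g(3) = mex{0} = 1
g(4) = mex{0} = 1
g(5) = mex{0} = 1
g(6) = mex{1} = 0
g(7) = mex{0,1} = 2
g(8) = mex{0,1} = 2
So g(8) = 2.
Heap B is a plain Nim heap of size 1, so its Grundy value is 1.
Build the Grundy sequence for heap C with g(k) = mex{g(k−s) : s ∈ {1, 5, 6, 7}, s ≤ k}:
k:     0  1  2  3  4  5  6  7  8
g(k):  0  1  0  1  0  1  2  3  2
So g(8) = 2.
The value of a disjunctive sum is the nim-sum of the parts.
Combined value = 2 ⊕ 1 ⊕ 2 = 1.

1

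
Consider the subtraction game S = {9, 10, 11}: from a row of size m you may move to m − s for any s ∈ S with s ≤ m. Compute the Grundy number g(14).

1

Compute g(0), g(1), … for moves {9, 10, 11}:
k:     0  1  2  3  4  5  6  7  8  9 10 11 12 13 14
g(k):  0  0  0  0  0  0  0  0  0  1  1  1  1  1  1
So g(14) = 1.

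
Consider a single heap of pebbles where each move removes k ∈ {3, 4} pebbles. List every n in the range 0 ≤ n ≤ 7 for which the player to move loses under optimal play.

0, 1, 2, 7

Grundy values for subtraction set {3, 4}:
k:     0  1  2  3  4  5  6  7
g(k):  0  0  0  1  1  1  2  0
The P-positions (g = 0) in 0..7 are 0, 1, 2, 7.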